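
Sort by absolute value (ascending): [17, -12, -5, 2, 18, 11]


Compute absolute values:
  |17| = 17
  |-12| = 12
  |-5| = 5
  |2| = 2
  |18| = 18
  |11| = 11
Absolute values in increasing order: 2 < 5 < 11 < 12 < 17 < 18
Listing the original numbers in that order gives the answer.
Final answer: [2, -5, 11, -12, 17, 18]


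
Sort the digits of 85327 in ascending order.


The number 85327 has digits: 8, 5, 3, 2, 7
Sorted: 2, 3, 5, 7, 8
Joining the sorted digits gives the result.
Final answer: 23578


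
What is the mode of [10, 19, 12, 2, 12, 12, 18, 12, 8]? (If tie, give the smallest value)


Count the frequency of each value:
  2 appears 1 time(s)
  8 appears 1 time(s)
  10 appears 1 time(s)
  12 appears 4 time(s)
  18 appears 1 time(s)
  19 appears 1 time(s)
Maximum frequency is 4.
Only 12 reaches that frequency, so it is the mode.
Final answer: 12


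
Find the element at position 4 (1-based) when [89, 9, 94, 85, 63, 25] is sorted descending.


Sort descending: [94, 89, 85, 63, 25, 9]
The 4th element (1-indexed) is at index 3.
Value = 63
Final answer: 63


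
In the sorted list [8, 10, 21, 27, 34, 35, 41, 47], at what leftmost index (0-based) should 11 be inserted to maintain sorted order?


List is sorted: [8, 10, 21, 27, 34, 35, 41, 47]
We need the leftmost position where 11 can be inserted, i.e. the first index whose element is >= 11 (or the end of the list if none is).
Binary search with low=0, high=8 (0-based indices):
  low=0, high=8, mid=4: a[4]=34 >= 11, so high = 4
  low=0, high=4, mid=2: a[2]=21 >= 11, so high = 2
  low=0, high=2, mid=1: a[1]=10 < 11, so low = 2
Now low = high = 2, so the insertion index is 2.
Final answer: 2


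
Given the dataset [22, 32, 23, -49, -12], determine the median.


First, sort the list: [-49, -12, 22, 23, 32]
The list has 5 elements (odd count).
The middle index is 2 (0-based), and the element there is 22.
Final answer: 22


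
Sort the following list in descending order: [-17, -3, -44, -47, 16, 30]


Original list: [-17, -3, -44, -47, 16, 30]
Repeatedly take the largest remaining element:
  Remaining [-17, -3, -44, -47, 16, 30] -> largest is 30
  Remaining [-17, -3, -44, -47, 16] -> largest is 16
  Remaining [-17, -3, -44, -47] -> largest is -3
  Remaining [-17, -44, -47] -> largest is -17
  Remaining [-44, -47] -> largest is -44
  Remaining [-47] -> largest is -47
Collecting the picks in order gives the descending list.
Final answer: [30, 16, -3, -17, -44, -47]


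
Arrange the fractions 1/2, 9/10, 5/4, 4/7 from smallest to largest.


Convert to decimal for comparison:
  1/2 = 0.5
  9/10 = 0.9
  5/4 = 1.25
  4/7 = 0.5714
Decimals in increasing order: 0.5 < 0.5714 < 0.9 < 1.25
Writing each back as its fraction gives the sorted order.
Final answer: 1/2, 4/7, 9/10, 5/4


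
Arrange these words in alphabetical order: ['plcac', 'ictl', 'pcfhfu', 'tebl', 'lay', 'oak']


Compare strings character by character (the first differing letter decides):
  'ictl' < 'lay' since 'i' < 'l' at position 1
  'lay' < 'oak' since 'l' < 'o' at position 1
  'oak' < 'pcfhfu' since 'o' < 'p' at position 1
  'pcfhfu' < 'plcac' since 'c' < 'l' at position 2
  'plcac' < 'tebl' since 'p' < 't' at position 1
Chaining these comparisons gives the alphabetical order.
Final answer: ['ictl', 'lay', 'oak', 'pcfhfu', 'plcac', 'tebl']


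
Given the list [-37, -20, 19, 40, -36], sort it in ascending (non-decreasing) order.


Original list: [-37, -20, 19, 40, -36]
Repeatedly take the smallest remaining element:
  Remaining [-37, -20, 19, 40, -36] -> smallest is -37
  Remaining [-20, 19, 40, -36] -> smallest is -36
  Remaining [-20, 19, 40] -> smallest is -20
  Remaining [19, 40] -> smallest is 19
  Remaining [40] -> smallest is 40
Collecting the picks in order gives the sorted list.
Final answer: [-37, -36, -20, 19, 40]


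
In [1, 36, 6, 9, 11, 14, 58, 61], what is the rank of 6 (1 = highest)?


Sort descending: [61, 58, 36, 14, 11, 9, 6, 1]
Find 6 in the sorted list.
6 is at position 7.
Final answer: 7


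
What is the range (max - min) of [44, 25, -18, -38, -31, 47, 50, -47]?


Maximum value: 50
Minimum value: -47
Range = 50 - (-47) = 97
Final answer: 97


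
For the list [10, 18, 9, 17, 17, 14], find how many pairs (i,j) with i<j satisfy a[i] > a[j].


For each element, count the later elements that are smaller than it:
  10 (index 0): smaller elements after it = [9] -> 1
  18 (index 1): smaller elements after it = [9, 17, 17, 14] -> 4
  9 (index 2): smaller elements after it = [] -> 0
  17 (index 3): smaller elements after it = [14] -> 1
  17 (index 4): smaller elements after it = [14] -> 1
Total inversions = 1 + 4 + 0 + 1 + 1 = 7
Final answer: 7


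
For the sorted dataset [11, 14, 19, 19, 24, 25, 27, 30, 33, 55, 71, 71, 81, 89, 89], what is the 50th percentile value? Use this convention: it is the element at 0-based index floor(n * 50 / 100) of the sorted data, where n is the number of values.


The dataset has n = 15 elements.
Index = floor(15 * 50 / 100) = floor(750 / 100) = floor(7.5) = 7
Counting from index 0 in the sorted data, the element at index 7 is 30.
Final answer: 30


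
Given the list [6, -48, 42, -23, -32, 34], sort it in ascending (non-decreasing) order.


Original list: [6, -48, 42, -23, -32, 34]
Repeatedly take the smallest remaining element:
  Remaining [6, -48, 42, -23, -32, 34] -> smallest is -48
  Remaining [6, 42, -23, -32, 34] -> smallest is -32
  Remaining [6, 42, -23, 34] -> smallest is -23
  Remaining [6, 42, 34] -> smallest is 6
  Remaining [42, 34] -> smallest is 34
  Remaining [42] -> smallest is 42
Collecting the picks in order gives the sorted list.
Final answer: [-48, -32, -23, 6, 34, 42]


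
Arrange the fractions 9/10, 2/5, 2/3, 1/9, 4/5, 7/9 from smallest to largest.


Convert to decimal for comparison:
  9/10 = 0.9
  2/5 = 0.4
  2/3 = 0.6667
  1/9 = 0.1111
  4/5 = 0.8
  7/9 = 0.7778
Decimals in increasing order: 0.1111 < 0.4 < 0.6667 < 0.7778 < 0.8 < 0.9
Writing each back as its fraction gives the sorted order.
Final answer: 1/9, 2/5, 2/3, 7/9, 4/5, 9/10


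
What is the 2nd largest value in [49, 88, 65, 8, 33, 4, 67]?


Sort descending: [88, 67, 65, 49, 33, 8, 4]
The 2nd element (1-indexed) is at index 1.
Value = 67
Final answer: 67


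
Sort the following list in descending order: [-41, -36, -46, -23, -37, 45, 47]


Original list: [-41, -36, -46, -23, -37, 45, 47]
Repeatedly take the largest remaining element:
  Remaining [-41, -36, -46, -23, -37, 45, 47] -> largest is 47
  Remaining [-41, -36, -46, -23, -37, 45] -> largest is 45
  Remaining [-41, -36, -46, -23, -37] -> largest is -23
  Remaining [-41, -36, -46, -37] -> largest is -36
  Remaining [-41, -46, -37] -> largest is -37
  Remaining [-41, -46] -> largest is -41
  Remaining [-46] -> largest is -46
Collecting the picks in order gives the descending list.
Final answer: [47, 45, -23, -36, -37, -41, -46]


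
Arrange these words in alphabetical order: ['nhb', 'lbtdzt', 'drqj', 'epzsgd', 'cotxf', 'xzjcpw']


Compare strings character by character (the first differing letter decides):
  'cotxf' < 'drqj' since 'c' < 'd' at position 1
  'drqj' < 'epzsgd' since 'd' < 'e' at position 1
  'epzsgd' < 'lbtdzt' since 'e' < 'l' at position 1
  'lbtdzt' < 'nhb' since 'l' < 'n' at position 1
  'nhb' < 'xzjcpw' since 'n' < 'x' at position 1
Chaining these comparisons gives the alphabetical order.
Final answer: ['cotxf', 'drqj', 'epzsgd', 'lbtdzt', 'nhb', 'xzjcpw']


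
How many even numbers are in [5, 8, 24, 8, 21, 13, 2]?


Check each element:
  5 is odd
  8 is even
  24 is even
  8 is even
  21 is odd
  13 is odd
  2 is even
Evens: [8, 24, 8, 2]
Count of evens = 4
Final answer: 4


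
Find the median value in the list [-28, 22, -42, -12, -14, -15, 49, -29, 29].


First, sort the list: [-42, -29, -28, -15, -14, -12, 22, 29, 49]
The list has 9 elements (odd count).
The middle index is 4 (0-based), and the element there is -14.
Final answer: -14


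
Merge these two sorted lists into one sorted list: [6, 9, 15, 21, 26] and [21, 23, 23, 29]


List A: [6, 9, 15, 21, 26]
List B: [21, 23, 23, 29]
Repeatedly compare the front elements and take the smaller:
  6 vs 21 -> take 6
  9 vs 21 -> take 9
  15 vs 21 -> take 15
  21 vs 21 -> take 21
  26 vs 21 -> take 21
  26 vs 23 -> take 23
  26 vs 23 -> take 23
  26 vs 29 -> take 26
  A is exhausted; append the rest of B: [29]
Final answer: [6, 9, 15, 21, 21, 23, 23, 26, 29]


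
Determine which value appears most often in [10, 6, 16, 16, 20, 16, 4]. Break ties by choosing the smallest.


Count the frequency of each value:
  4 appears 1 time(s)
  6 appears 1 time(s)
  10 appears 1 time(s)
  16 appears 3 time(s)
  20 appears 1 time(s)
Maximum frequency is 3.
Only 16 reaches that frequency, so it is the mode.
Final answer: 16


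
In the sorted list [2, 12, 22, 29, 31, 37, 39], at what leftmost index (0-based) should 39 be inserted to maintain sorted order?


List is sorted: [2, 12, 22, 29, 31, 37, 39]
We need the leftmost position where 39 can be inserted, i.e. the first index whose element is >= 39 (or the end of the list if none is).
Binary search with low=0, high=7 (0-based indices):
  low=0, high=7, mid=3: a[3]=29 < 39, so low = 4
  low=4, high=7, mid=5: a[5]=37 < 39, so low = 6
  low=6, high=7, mid=6: a[6]=39 >= 39, so high = 6
Now low = high = 6, so the insertion index is 6.
Final answer: 6


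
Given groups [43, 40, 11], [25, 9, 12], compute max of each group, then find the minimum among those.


Find max of each group:
  Group 1: [43, 40, 11] -> max = 43
  Group 2: [25, 9, 12] -> max = 25
Maxes: [43, 25]
Minimum of maxes = 25
Final answer: 25


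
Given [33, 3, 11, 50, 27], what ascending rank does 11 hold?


Sort ascending: [3, 11, 27, 33, 50]
Find 11 in the sorted list.
11 is at position 2 (1-indexed).
Final answer: 2


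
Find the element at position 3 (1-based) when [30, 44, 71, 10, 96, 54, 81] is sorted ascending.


Sort ascending: [10, 30, 44, 54, 71, 81, 96]
The 3rd element (1-indexed) is at index 2.
Value = 44
Final answer: 44


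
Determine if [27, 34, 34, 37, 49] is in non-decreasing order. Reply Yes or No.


Check consecutive pairs:
  27 <= 34? True
  34 <= 34? True
  34 <= 37? True
  37 <= 49? True
Every consecutive pair is in order, so the list is non-decreasing.
Final answer: Yes


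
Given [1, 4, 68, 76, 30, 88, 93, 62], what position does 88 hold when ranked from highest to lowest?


Sort descending: [93, 88, 76, 68, 62, 30, 4, 1]
Find 88 in the sorted list.
88 is at position 2.
Final answer: 2


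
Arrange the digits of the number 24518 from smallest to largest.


The number 24518 has digits: 2, 4, 5, 1, 8
Sorted: 1, 2, 4, 5, 8
Joining the sorted digits gives the result.
Final answer: 12458


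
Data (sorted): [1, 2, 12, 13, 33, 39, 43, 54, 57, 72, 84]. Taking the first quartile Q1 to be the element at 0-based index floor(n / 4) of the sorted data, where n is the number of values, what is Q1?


The list has n = 11 elements.
Q1 index = floor(11 / 4) = floor(2.75) = 2
Counting from index 0 in the sorted data, the element at index 2 is 12.
Final answer: 12


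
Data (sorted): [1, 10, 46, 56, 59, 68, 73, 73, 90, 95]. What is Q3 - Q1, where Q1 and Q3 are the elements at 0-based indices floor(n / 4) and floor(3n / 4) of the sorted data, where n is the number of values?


The data has n = 10 elements.
Q1 index = floor(10 / 4) = floor(2.5) = 2; Q3 index = floor(3 * 10 / 4) = floor(7.5) = 7
Q1 = element at index 2 = 46
Q3 = element at index 7 = 73
IQR = 73 - 46 = 27
Final answer: 27


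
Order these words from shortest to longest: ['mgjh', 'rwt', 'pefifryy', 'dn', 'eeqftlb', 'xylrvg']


Compute lengths:
  'mgjh' has length 4
  'rwt' has length 3
  'pefifryy' has length 8
  'dn' has length 2
  'eeqftlb' has length 7
  'xylrvg' has length 6
Lengths in increasing order: 2 < 3 < 4 < 6 < 7 < 8
Listing the words in that order gives the answer.
Final answer: ['dn', 'rwt', 'mgjh', 'xylrvg', 'eeqftlb', 'pefifryy']


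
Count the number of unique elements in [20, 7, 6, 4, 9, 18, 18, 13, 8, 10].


List all unique values:
Distinct values: [4, 6, 7, 8, 9, 10, 13, 18, 20]
Count = 9
Final answer: 9


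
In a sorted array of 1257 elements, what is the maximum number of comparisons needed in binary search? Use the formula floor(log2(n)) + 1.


Binary search halves the search space each step.
Maximum comparisons = floor(log2(1257)) + 1
log2(1257) = 10.2958
floor(log2(1257)) = 10, so 10 + 1 = 11
Final answer: 11


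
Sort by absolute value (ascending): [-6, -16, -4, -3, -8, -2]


Compute absolute values:
  |-6| = 6
  |-16| = 16
  |-4| = 4
  |-3| = 3
  |-8| = 8
  |-2| = 2
Absolute values in increasing order: 2 < 3 < 4 < 6 < 8 < 16
Listing the original numbers in that order gives the answer.
Final answer: [-2, -3, -4, -6, -8, -16]


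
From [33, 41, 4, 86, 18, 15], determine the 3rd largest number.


Sort descending: [86, 41, 33, 18, 15, 4]
The 3rd element (1-indexed) is at index 2.
Value = 33
Final answer: 33


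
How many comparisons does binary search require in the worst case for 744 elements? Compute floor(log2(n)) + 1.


Binary search halves the search space each step.
Maximum comparisons = floor(log2(744)) + 1
log2(744) = 9.5392
floor(log2(744)) = 9, so 9 + 1 = 10
Final answer: 10


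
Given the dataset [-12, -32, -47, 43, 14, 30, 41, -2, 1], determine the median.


First, sort the list: [-47, -32, -12, -2, 1, 14, 30, 41, 43]
The list has 9 elements (odd count).
The middle index is 4 (0-based), and the element there is 1.
Final answer: 1


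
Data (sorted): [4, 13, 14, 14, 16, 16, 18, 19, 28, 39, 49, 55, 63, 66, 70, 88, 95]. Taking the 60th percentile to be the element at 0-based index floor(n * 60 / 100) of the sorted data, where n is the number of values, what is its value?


The dataset has n = 17 elements.
Index = floor(17 * 60 / 100) = floor(1020 / 100) = floor(10.2) = 10
Counting from index 0 in the sorted data, the element at index 10 is 49.
Final answer: 49


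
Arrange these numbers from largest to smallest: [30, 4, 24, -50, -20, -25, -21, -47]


Original list: [30, 4, 24, -50, -20, -25, -21, -47]
Repeatedly take the largest remaining element:
  Remaining [30, 4, 24, -50, -20, -25, -21, -47] -> largest is 30
  Remaining [4, 24, -50, -20, -25, -21, -47] -> largest is 24
  Remaining [4, -50, -20, -25, -21, -47] -> largest is 4
  Remaining [-50, -20, -25, -21, -47] -> largest is -20
  Remaining [-50, -25, -21, -47] -> largest is -21
  Remaining [-50, -25, -47] -> largest is -25
  Remaining [-50, -47] -> largest is -47
  Remaining [-50] -> largest is -50
Collecting the picks in order gives the descending list.
Final answer: [30, 24, 4, -20, -21, -25, -47, -50]


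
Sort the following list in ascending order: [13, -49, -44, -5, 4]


Original list: [13, -49, -44, -5, 4]
Repeatedly take the smallest remaining element:
  Remaining [13, -49, -44, -5, 4] -> smallest is -49
  Remaining [13, -44, -5, 4] -> smallest is -44
  Remaining [13, -5, 4] -> smallest is -5
  Remaining [13, 4] -> smallest is 4
  Remaining [13] -> smallest is 13
Collecting the picks in order gives the sorted list.
Final answer: [-49, -44, -5, 4, 13]


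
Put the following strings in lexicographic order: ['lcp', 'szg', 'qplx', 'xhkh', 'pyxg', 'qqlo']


Compare strings character by character (the first differing letter decides):
  'lcp' < 'pyxg' since 'l' < 'p' at position 1
  'pyxg' < 'qplx' since 'p' < 'q' at position 1
  'qplx' < 'qqlo' since 'p' < 'q' at position 2
  'qqlo' < 'szg' since 'q' < 's' at position 1
  'szg' < 'xhkh' since 's' < 'x' at position 1
Chaining these comparisons gives the alphabetical order.
Final answer: ['lcp', 'pyxg', 'qplx', 'qqlo', 'szg', 'xhkh']


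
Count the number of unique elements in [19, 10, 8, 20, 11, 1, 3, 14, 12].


List all unique values:
Distinct values: [1, 3, 8, 10, 11, 12, 14, 19, 20]
Count = 9
Final answer: 9


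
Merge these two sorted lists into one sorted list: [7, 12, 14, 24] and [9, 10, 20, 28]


List A: [7, 12, 14, 24]
List B: [9, 10, 20, 28]
Repeatedly compare the front elements and take the smaller:
  7 vs 9 -> take 7
  12 vs 9 -> take 9
  12 vs 10 -> take 10
  12 vs 20 -> take 12
  14 vs 20 -> take 14
  24 vs 20 -> take 20
  24 vs 28 -> take 24
  A is exhausted; append the rest of B: [28]
Final answer: [7, 9, 10, 12, 14, 20, 24, 28]


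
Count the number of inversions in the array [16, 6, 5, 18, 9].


For each element, count the later elements that are smaller than it:
  16 (index 0): smaller elements after it = [6, 5, 9] -> 3
  6 (index 1): smaller elements after it = [5] -> 1
  5 (index 2): smaller elements after it = [] -> 0
  18 (index 3): smaller elements after it = [9] -> 1
Total inversions = 3 + 1 + 0 + 1 = 5
Final answer: 5


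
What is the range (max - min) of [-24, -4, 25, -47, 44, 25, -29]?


Maximum value: 44
Minimum value: -47
Range = 44 - (-47) = 91
Final answer: 91


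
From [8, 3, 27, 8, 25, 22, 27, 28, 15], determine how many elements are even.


Check each element:
  8 is even
  3 is odd
  27 is odd
  8 is even
  25 is odd
  22 is even
  27 is odd
  28 is even
  15 is odd
Evens: [8, 8, 22, 28]
Count of evens = 4
Final answer: 4


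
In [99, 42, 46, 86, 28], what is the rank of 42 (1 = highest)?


Sort descending: [99, 86, 46, 42, 28]
Find 42 in the sorted list.
42 is at position 4.
Final answer: 4


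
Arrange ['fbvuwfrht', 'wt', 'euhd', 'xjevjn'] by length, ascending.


Compute lengths:
  'fbvuwfrht' has length 9
  'wt' has length 2
  'euhd' has length 4
  'xjevjn' has length 6
Lengths in increasing order: 2 < 4 < 6 < 9
Listing the words in that order gives the answer.
Final answer: ['wt', 'euhd', 'xjevjn', 'fbvuwfrht']


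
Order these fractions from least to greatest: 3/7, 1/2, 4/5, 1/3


Convert to decimal for comparison:
  3/7 = 0.4286
  1/2 = 0.5
  4/5 = 0.8
  1/3 = 0.3333
Decimals in increasing order: 0.3333 < 0.4286 < 0.5 < 0.8
Writing each back as its fraction gives the sorted order.
Final answer: 1/3, 3/7, 1/2, 4/5


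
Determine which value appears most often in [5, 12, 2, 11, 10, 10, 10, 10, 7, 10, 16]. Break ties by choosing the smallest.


Count the frequency of each value:
  2 appears 1 time(s)
  5 appears 1 time(s)
  7 appears 1 time(s)
  10 appears 5 time(s)
  11 appears 1 time(s)
  12 appears 1 time(s)
  16 appears 1 time(s)
Maximum frequency is 5.
Only 10 reaches that frequency, so it is the mode.
Final answer: 10


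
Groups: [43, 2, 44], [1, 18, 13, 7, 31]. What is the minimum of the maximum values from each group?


Find max of each group:
  Group 1: [43, 2, 44] -> max = 44
  Group 2: [1, 18, 13, 7, 31] -> max = 31
Maxes: [44, 31]
Minimum of maxes = 31
Final answer: 31


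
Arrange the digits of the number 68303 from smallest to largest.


The number 68303 has digits: 6, 8, 3, 0, 3
Sorted: 0, 3, 3, 6, 8
Joining the sorted digits gives the result.
Final answer: 03368


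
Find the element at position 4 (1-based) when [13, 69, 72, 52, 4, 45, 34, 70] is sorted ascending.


Sort ascending: [4, 13, 34, 45, 52, 69, 70, 72]
The 4th element (1-indexed) is at index 3.
Value = 45
Final answer: 45


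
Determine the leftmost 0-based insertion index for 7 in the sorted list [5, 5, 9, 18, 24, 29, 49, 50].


List is sorted: [5, 5, 9, 18, 24, 29, 49, 50]
We need the leftmost position where 7 can be inserted, i.e. the first index whose element is >= 7 (or the end of the list if none is).
Binary search with low=0, high=8 (0-based indices):
  low=0, high=8, mid=4: a[4]=24 >= 7, so high = 4
  low=0, high=4, mid=2: a[2]=9 >= 7, so high = 2
  low=0, high=2, mid=1: a[1]=5 < 7, so low = 2
Now low = high = 2, so the insertion index is 2.
Final answer: 2


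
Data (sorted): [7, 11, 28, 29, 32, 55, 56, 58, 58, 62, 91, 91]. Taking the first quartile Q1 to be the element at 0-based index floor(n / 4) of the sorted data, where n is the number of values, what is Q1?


The list has n = 12 elements.
Q1 index = floor(12 / 4) = floor(3) = 3
Counting from index 0 in the sorted data, the element at index 3 is 29.
Final answer: 29


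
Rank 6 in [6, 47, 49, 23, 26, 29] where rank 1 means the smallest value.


Sort ascending: [6, 23, 26, 29, 47, 49]
Find 6 in the sorted list.
6 is at position 1 (1-indexed).
Final answer: 1


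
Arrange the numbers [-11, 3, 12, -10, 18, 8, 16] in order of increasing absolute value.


Compute absolute values:
  |-11| = 11
  |3| = 3
  |12| = 12
  |-10| = 10
  |18| = 18
  |8| = 8
  |16| = 16
Absolute values in increasing order: 3 < 8 < 10 < 11 < 12 < 16 < 18
Listing the original numbers in that order gives the answer.
Final answer: [3, 8, -10, -11, 12, 16, 18]


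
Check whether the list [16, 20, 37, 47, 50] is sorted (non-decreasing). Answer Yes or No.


Check consecutive pairs:
  16 <= 20? True
  20 <= 37? True
  37 <= 47? True
  47 <= 50? True
Every consecutive pair is in order, so the list is non-decreasing.
Final answer: Yes


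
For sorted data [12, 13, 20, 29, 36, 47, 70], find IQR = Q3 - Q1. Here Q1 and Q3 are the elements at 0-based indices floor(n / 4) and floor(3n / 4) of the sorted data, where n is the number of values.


The data has n = 7 elements.
Q1 index = floor(7 / 4) = floor(1.75) = 1; Q3 index = floor(3 * 7 / 4) = floor(5.25) = 5
Q1 = element at index 1 = 13
Q3 = element at index 5 = 47
IQR = 47 - 13 = 34
Final answer: 34


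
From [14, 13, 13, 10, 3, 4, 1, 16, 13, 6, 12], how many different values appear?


List all unique values:
Distinct values: [1, 3, 4, 6, 10, 12, 13, 14, 16]
Count = 9
Final answer: 9


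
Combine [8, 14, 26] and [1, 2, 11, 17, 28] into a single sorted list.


List A: [8, 14, 26]
List B: [1, 2, 11, 17, 28]
Repeatedly compare the front elements and take the smaller:
  8 vs 1 -> take 1
  8 vs 2 -> take 2
  8 vs 11 -> take 8
  14 vs 11 -> take 11
  14 vs 17 -> take 14
  26 vs 17 -> take 17
  26 vs 28 -> take 26
  A is exhausted; append the rest of B: [28]
Final answer: [1, 2, 8, 11, 14, 17, 26, 28]


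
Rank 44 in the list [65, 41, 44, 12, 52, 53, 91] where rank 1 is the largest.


Sort descending: [91, 65, 53, 52, 44, 41, 12]
Find 44 in the sorted list.
44 is at position 5.
Final answer: 5


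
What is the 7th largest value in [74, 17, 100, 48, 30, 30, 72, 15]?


Sort descending: [100, 74, 72, 48, 30, 30, 17, 15]
The 7th element (1-indexed) is at index 6.
Value = 17
Final answer: 17


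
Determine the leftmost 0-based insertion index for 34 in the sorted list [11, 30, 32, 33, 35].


List is sorted: [11, 30, 32, 33, 35]
We need the leftmost position where 34 can be inserted, i.e. the first index whose element is >= 34 (or the end of the list if none is).
Binary search with low=0, high=5 (0-based indices):
  low=0, high=5, mid=2: a[2]=32 < 34, so low = 3
  low=3, high=5, mid=4: a[4]=35 >= 34, so high = 4
  low=3, high=4, mid=3: a[3]=33 < 34, so low = 4
Now low = high = 4, so the insertion index is 4.
Final answer: 4


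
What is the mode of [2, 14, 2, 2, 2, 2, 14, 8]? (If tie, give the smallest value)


Count the frequency of each value:
  2 appears 5 time(s)
  8 appears 1 time(s)
  14 appears 2 time(s)
Maximum frequency is 5.
Only 2 reaches that frequency, so it is the mode.
Final answer: 2


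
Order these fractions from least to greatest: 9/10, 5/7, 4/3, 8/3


Convert to decimal for comparison:
  9/10 = 0.9
  5/7 = 0.7143
  4/3 = 1.3333
  8/3 = 2.6667
Decimals in increasing order: 0.7143 < 0.9 < 1.3333 < 2.6667
Writing each back as its fraction gives the sorted order.
Final answer: 5/7, 9/10, 4/3, 8/3


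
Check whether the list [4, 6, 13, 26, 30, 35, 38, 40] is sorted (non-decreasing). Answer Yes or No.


Check consecutive pairs:
  4 <= 6? True
  6 <= 13? True
  13 <= 26? True
  26 <= 30? True
  30 <= 35? True
  35 <= 38? True
  38 <= 40? True
Every consecutive pair is in order, so the list is non-decreasing.
Final answer: Yes


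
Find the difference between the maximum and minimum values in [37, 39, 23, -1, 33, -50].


Maximum value: 39
Minimum value: -50
Range = 39 - (-50) = 89
Final answer: 89


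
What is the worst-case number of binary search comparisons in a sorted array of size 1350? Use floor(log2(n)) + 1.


Binary search halves the search space each step.
Maximum comparisons = floor(log2(1350)) + 1
log2(1350) = 10.3987
floor(log2(1350)) = 10, so 10 + 1 = 11
Final answer: 11


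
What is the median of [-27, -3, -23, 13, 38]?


First, sort the list: [-27, -23, -3, 13, 38]
The list has 5 elements (odd count).
The middle index is 2 (0-based), and the element there is -3.
Final answer: -3


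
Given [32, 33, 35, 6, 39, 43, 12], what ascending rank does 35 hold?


Sort ascending: [6, 12, 32, 33, 35, 39, 43]
Find 35 in the sorted list.
35 is at position 5 (1-indexed).
Final answer: 5


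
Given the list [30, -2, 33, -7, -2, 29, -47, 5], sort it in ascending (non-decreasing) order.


Original list: [30, -2, 33, -7, -2, 29, -47, 5]
Repeatedly take the smallest remaining element:
  Remaining [30, -2, 33, -7, -2, 29, -47, 5] -> smallest is -47
  Remaining [30, -2, 33, -7, -2, 29, 5] -> smallest is -7
  Remaining [30, -2, 33, -2, 29, 5] -> smallest is -2
  Remaining [30, 33, -2, 29, 5] -> smallest is -2
  Remaining [30, 33, 29, 5] -> smallest is 5
  Remaining [30, 33, 29] -> smallest is 29
  Remaining [30, 33] -> smallest is 30
  Remaining [33] -> smallest is 33
Collecting the picks in order gives the sorted list.
Final answer: [-47, -7, -2, -2, 5, 29, 30, 33]


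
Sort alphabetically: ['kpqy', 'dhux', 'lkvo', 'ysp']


Compare strings character by character (the first differing letter decides):
  'dhux' < 'kpqy' since 'd' < 'k' at position 1
  'kpqy' < 'lkvo' since 'k' < 'l' at position 1
  'lkvo' < 'ysp' since 'l' < 'y' at position 1
Chaining these comparisons gives the alphabetical order.
Final answer: ['dhux', 'kpqy', 'lkvo', 'ysp']


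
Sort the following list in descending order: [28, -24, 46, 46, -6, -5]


Original list: [28, -24, 46, 46, -6, -5]
Repeatedly take the largest remaining element:
  Remaining [28, -24, 46, 46, -6, -5] -> largest is 46
  Remaining [28, -24, 46, -6, -5] -> largest is 46
  Remaining [28, -24, -6, -5] -> largest is 28
  Remaining [-24, -6, -5] -> largest is -5
  Remaining [-24, -6] -> largest is -6
  Remaining [-24] -> largest is -24
Collecting the picks in order gives the descending list.
Final answer: [46, 46, 28, -5, -6, -24]


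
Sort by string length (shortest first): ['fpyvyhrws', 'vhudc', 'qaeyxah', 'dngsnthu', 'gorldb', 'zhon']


Compute lengths:
  'fpyvyhrws' has length 9
  'vhudc' has length 5
  'qaeyxah' has length 7
  'dngsnthu' has length 8
  'gorldb' has length 6
  'zhon' has length 4
Lengths in increasing order: 4 < 5 < 6 < 7 < 8 < 9
Listing the words in that order gives the answer.
Final answer: ['zhon', 'vhudc', 'gorldb', 'qaeyxah', 'dngsnthu', 'fpyvyhrws']


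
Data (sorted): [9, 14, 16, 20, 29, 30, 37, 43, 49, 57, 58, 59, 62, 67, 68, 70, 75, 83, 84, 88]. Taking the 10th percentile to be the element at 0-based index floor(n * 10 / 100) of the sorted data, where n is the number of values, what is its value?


The dataset has n = 20 elements.
Index = floor(20 * 10 / 100) = floor(200 / 100) = floor(2) = 2
Counting from index 0 in the sorted data, the element at index 2 is 16.
Final answer: 16


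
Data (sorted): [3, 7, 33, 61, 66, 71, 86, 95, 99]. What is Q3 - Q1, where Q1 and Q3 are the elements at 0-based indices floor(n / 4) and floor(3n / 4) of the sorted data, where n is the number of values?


The data has n = 9 elements.
Q1 index = floor(9 / 4) = floor(2.25) = 2; Q3 index = floor(3 * 9 / 4) = floor(6.75) = 6
Q1 = element at index 2 = 33
Q3 = element at index 6 = 86
IQR = 86 - 33 = 53
Final answer: 53


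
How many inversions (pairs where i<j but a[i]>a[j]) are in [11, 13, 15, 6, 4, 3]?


For each element, count the later elements that are smaller than it:
  11 (index 0): smaller elements after it = [6, 4, 3] -> 3
  13 (index 1): smaller elements after it = [6, 4, 3] -> 3
  15 (index 2): smaller elements after it = [6, 4, 3] -> 3
  6 (index 3): smaller elements after it = [4, 3] -> 2
  4 (index 4): smaller elements after it = [3] -> 1
Total inversions = 3 + 3 + 3 + 2 + 1 = 12
Final answer: 12


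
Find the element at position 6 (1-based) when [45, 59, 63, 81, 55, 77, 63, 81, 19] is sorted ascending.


Sort ascending: [19, 45, 55, 59, 63, 63, 77, 81, 81]
The 6th element (1-indexed) is at index 5.
Value = 63
Final answer: 63


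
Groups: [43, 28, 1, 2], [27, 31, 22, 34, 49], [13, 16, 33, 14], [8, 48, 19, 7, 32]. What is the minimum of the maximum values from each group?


Find max of each group:
  Group 1: [43, 28, 1, 2] -> max = 43
  Group 2: [27, 31, 22, 34, 49] -> max = 49
  Group 3: [13, 16, 33, 14] -> max = 33
  Group 4: [8, 48, 19, 7, 32] -> max = 48
Maxes: [43, 49, 33, 48]
Minimum of maxes = 33
Final answer: 33


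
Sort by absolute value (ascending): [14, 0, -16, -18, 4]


Compute absolute values:
  |14| = 14
  |0| = 0
  |-16| = 16
  |-18| = 18
  |4| = 4
Absolute values in increasing order: 0 < 4 < 14 < 16 < 18
Listing the original numbers in that order gives the answer.
Final answer: [0, 4, 14, -16, -18]


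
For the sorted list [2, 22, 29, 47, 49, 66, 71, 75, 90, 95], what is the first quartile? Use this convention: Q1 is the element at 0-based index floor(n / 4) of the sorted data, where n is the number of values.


The list has n = 10 elements.
Q1 index = floor(10 / 4) = floor(2.5) = 2
Counting from index 0 in the sorted data, the element at index 2 is 29.
Final answer: 29


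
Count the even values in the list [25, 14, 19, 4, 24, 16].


Check each element:
  25 is odd
  14 is even
  19 is odd
  4 is even
  24 is even
  16 is even
Evens: [14, 4, 24, 16]
Count of evens = 4
Final answer: 4


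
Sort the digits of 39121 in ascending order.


The number 39121 has digits: 3, 9, 1, 2, 1
Sorted: 1, 1, 2, 3, 9
Joining the sorted digits gives the result.
Final answer: 11239


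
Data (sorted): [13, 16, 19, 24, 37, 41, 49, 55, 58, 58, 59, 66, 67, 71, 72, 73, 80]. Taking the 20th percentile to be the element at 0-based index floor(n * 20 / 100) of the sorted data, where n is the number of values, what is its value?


The dataset has n = 17 elements.
Index = floor(17 * 20 / 100) = floor(340 / 100) = floor(3.4) = 3
Counting from index 0 in the sorted data, the element at index 3 is 24.
Final answer: 24


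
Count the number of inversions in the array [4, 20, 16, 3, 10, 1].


For each element, count the later elements that are smaller than it:
  4 (index 0): smaller elements after it = [3, 1] -> 2
  20 (index 1): smaller elements after it = [16, 3, 10, 1] -> 4
  16 (index 2): smaller elements after it = [3, 10, 1] -> 3
  3 (index 3): smaller elements after it = [1] -> 1
  10 (index 4): smaller elements after it = [1] -> 1
Total inversions = 2 + 4 + 3 + 1 + 1 = 11
Final answer: 11


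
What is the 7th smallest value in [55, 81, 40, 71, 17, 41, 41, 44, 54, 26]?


Sort ascending: [17, 26, 40, 41, 41, 44, 54, 55, 71, 81]
The 7th element (1-indexed) is at index 6.
Value = 54
Final answer: 54


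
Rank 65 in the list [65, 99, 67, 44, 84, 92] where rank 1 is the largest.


Sort descending: [99, 92, 84, 67, 65, 44]
Find 65 in the sorted list.
65 is at position 5.
Final answer: 5


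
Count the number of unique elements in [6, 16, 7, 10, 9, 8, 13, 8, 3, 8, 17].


List all unique values:
Distinct values: [3, 6, 7, 8, 9, 10, 13, 16, 17]
Count = 9
Final answer: 9


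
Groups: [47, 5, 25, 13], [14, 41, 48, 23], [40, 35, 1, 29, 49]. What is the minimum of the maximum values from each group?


Find max of each group:
  Group 1: [47, 5, 25, 13] -> max = 47
  Group 2: [14, 41, 48, 23] -> max = 48
  Group 3: [40, 35, 1, 29, 49] -> max = 49
Maxes: [47, 48, 49]
Minimum of maxes = 47
Final answer: 47


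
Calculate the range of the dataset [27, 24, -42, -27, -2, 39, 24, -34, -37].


Maximum value: 39
Minimum value: -42
Range = 39 - (-42) = 81
Final answer: 81


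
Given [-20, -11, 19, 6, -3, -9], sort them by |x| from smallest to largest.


Compute absolute values:
  |-20| = 20
  |-11| = 11
  |19| = 19
  |6| = 6
  |-3| = 3
  |-9| = 9
Absolute values in increasing order: 3 < 6 < 9 < 11 < 19 < 20
Listing the original numbers in that order gives the answer.
Final answer: [-3, 6, -9, -11, 19, -20]


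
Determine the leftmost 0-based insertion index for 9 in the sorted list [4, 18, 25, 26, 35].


List is sorted: [4, 18, 25, 26, 35]
We need the leftmost position where 9 can be inserted, i.e. the first index whose element is >= 9 (or the end of the list if none is).
Binary search with low=0, high=5 (0-based indices):
  low=0, high=5, mid=2: a[2]=25 >= 9, so high = 2
  low=0, high=2, mid=1: a[1]=18 >= 9, so high = 1
  low=0, high=1, mid=0: a[0]=4 < 9, so low = 1
Now low = high = 1, so the insertion index is 1.
Final answer: 1


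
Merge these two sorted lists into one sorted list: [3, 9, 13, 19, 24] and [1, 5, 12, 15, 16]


List A: [3, 9, 13, 19, 24]
List B: [1, 5, 12, 15, 16]
Repeatedly compare the front elements and take the smaller:
  3 vs 1 -> take 1
  3 vs 5 -> take 3
  9 vs 5 -> take 5
  9 vs 12 -> take 9
  13 vs 12 -> take 12
  13 vs 15 -> take 13
  19 vs 15 -> take 15
  19 vs 16 -> take 16
  B is exhausted; append the rest of A: [19, 24]
Final answer: [1, 3, 5, 9, 12, 13, 15, 16, 19, 24]


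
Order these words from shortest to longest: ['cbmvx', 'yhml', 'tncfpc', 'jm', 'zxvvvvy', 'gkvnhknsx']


Compute lengths:
  'cbmvx' has length 5
  'yhml' has length 4
  'tncfpc' has length 6
  'jm' has length 2
  'zxvvvvy' has length 7
  'gkvnhknsx' has length 9
Lengths in increasing order: 2 < 4 < 5 < 6 < 7 < 9
Listing the words in that order gives the answer.
Final answer: ['jm', 'yhml', 'cbmvx', 'tncfpc', 'zxvvvvy', 'gkvnhknsx']


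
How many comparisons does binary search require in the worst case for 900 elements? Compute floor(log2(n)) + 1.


Binary search halves the search space each step.
Maximum comparisons = floor(log2(900)) + 1
log2(900) = 9.8138
floor(log2(900)) = 9, so 9 + 1 = 10
Final answer: 10


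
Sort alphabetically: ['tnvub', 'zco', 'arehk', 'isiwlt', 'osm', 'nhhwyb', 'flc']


Compare strings character by character (the first differing letter decides):
  'arehk' < 'flc' since 'a' < 'f' at position 1
  'flc' < 'isiwlt' since 'f' < 'i' at position 1
  'isiwlt' < 'nhhwyb' since 'i' < 'n' at position 1
  'nhhwyb' < 'osm' since 'n' < 'o' at position 1
  'osm' < 'tnvub' since 'o' < 't' at position 1
  'tnvub' < 'zco' since 't' < 'z' at position 1
Chaining these comparisons gives the alphabetical order.
Final answer: ['arehk', 'flc', 'isiwlt', 'nhhwyb', 'osm', 'tnvub', 'zco']


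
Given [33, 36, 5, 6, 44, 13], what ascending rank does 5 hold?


Sort ascending: [5, 6, 13, 33, 36, 44]
Find 5 in the sorted list.
5 is at position 1 (1-indexed).
Final answer: 1


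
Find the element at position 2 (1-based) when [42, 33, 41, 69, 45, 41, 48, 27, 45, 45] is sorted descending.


Sort descending: [69, 48, 45, 45, 45, 42, 41, 41, 33, 27]
The 2nd element (1-indexed) is at index 1.
Value = 48
Final answer: 48


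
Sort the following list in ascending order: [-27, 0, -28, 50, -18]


Original list: [-27, 0, -28, 50, -18]
Repeatedly take the smallest remaining element:
  Remaining [-27, 0, -28, 50, -18] -> smallest is -28
  Remaining [-27, 0, 50, -18] -> smallest is -27
  Remaining [0, 50, -18] -> smallest is -18
  Remaining [0, 50] -> smallest is 0
  Remaining [50] -> smallest is 50
Collecting the picks in order gives the sorted list.
Final answer: [-28, -27, -18, 0, 50]


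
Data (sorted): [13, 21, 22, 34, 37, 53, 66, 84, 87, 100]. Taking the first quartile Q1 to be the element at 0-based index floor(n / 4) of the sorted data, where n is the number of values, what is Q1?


The list has n = 10 elements.
Q1 index = floor(10 / 4) = floor(2.5) = 2
Counting from index 0 in the sorted data, the element at index 2 is 22.
Final answer: 22


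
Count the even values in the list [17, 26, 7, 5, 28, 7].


Check each element:
  17 is odd
  26 is even
  7 is odd
  5 is odd
  28 is even
  7 is odd
Evens: [26, 28]
Count of evens = 2
Final answer: 2


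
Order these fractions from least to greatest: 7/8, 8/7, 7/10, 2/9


Convert to decimal for comparison:
  7/8 = 0.875
  8/7 = 1.1429
  7/10 = 0.7
  2/9 = 0.2222
Decimals in increasing order: 0.2222 < 0.7 < 0.875 < 1.1429
Writing each back as its fraction gives the sorted order.
Final answer: 2/9, 7/10, 7/8, 8/7


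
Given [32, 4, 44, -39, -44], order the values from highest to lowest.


Original list: [32, 4, 44, -39, -44]
Repeatedly take the largest remaining element:
  Remaining [32, 4, 44, -39, -44] -> largest is 44
  Remaining [32, 4, -39, -44] -> largest is 32
  Remaining [4, -39, -44] -> largest is 4
  Remaining [-39, -44] -> largest is -39
  Remaining [-44] -> largest is -44
Collecting the picks in order gives the descending list.
Final answer: [44, 32, 4, -39, -44]


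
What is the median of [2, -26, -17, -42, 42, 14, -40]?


First, sort the list: [-42, -40, -26, -17, 2, 14, 42]
The list has 7 elements (odd count).
The middle index is 3 (0-based), and the element there is -17.
Final answer: -17


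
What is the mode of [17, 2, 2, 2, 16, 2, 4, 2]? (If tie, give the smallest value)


Count the frequency of each value:
  2 appears 5 time(s)
  4 appears 1 time(s)
  16 appears 1 time(s)
  17 appears 1 time(s)
Maximum frequency is 5.
Only 2 reaches that frequency, so it is the mode.
Final answer: 2


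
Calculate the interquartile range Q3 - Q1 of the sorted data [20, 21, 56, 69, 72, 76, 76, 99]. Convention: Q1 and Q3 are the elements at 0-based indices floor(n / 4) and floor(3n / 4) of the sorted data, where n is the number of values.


The data has n = 8 elements.
Q1 index = floor(8 / 4) = floor(2) = 2; Q3 index = floor(3 * 8 / 4) = floor(6) = 6
Q1 = element at index 2 = 56
Q3 = element at index 6 = 76
IQR = 76 - 56 = 20
Final answer: 20


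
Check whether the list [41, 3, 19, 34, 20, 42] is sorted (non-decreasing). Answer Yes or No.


Check consecutive pairs:
  41 <= 3? False
  3 <= 19? True
  19 <= 34? True
  34 <= 20? False
  20 <= 42? True
2 consecutive pair(s) are out of order, so the list is not sorted.
Final answer: No


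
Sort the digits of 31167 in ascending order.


The number 31167 has digits: 3, 1, 1, 6, 7
Sorted: 1, 1, 3, 6, 7
Joining the sorted digits gives the result.
Final answer: 11367


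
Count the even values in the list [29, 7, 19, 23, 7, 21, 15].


Check each element:
  29 is odd
  7 is odd
  19 is odd
  23 is odd
  7 is odd
  21 is odd
  15 is odd
Evens: []
Count of evens = 0
Final answer: 0


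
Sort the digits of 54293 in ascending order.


The number 54293 has digits: 5, 4, 2, 9, 3
Sorted: 2, 3, 4, 5, 9
Joining the sorted digits gives the result.
Final answer: 23459


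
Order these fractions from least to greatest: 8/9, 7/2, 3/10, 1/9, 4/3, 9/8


Convert to decimal for comparison:
  8/9 = 0.8889
  7/2 = 3.5
  3/10 = 0.3
  1/9 = 0.1111
  4/3 = 1.3333
  9/8 = 1.125
Decimals in increasing order: 0.1111 < 0.3 < 0.8889 < 1.125 < 1.3333 < 3.5
Writing each back as its fraction gives the sorted order.
Final answer: 1/9, 3/10, 8/9, 9/8, 4/3, 7/2


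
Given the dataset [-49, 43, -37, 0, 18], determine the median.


First, sort the list: [-49, -37, 0, 18, 43]
The list has 5 elements (odd count).
The middle index is 2 (0-based), and the element there is 0.
Final answer: 0


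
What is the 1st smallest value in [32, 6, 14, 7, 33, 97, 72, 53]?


Sort ascending: [6, 7, 14, 32, 33, 53, 72, 97]
The 1st element (1-indexed) is at index 0.
Value = 6
Final answer: 6


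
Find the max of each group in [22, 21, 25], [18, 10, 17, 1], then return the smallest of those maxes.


Find max of each group:
  Group 1: [22, 21, 25] -> max = 25
  Group 2: [18, 10, 17, 1] -> max = 18
Maxes: [25, 18]
Minimum of maxes = 18
Final answer: 18
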